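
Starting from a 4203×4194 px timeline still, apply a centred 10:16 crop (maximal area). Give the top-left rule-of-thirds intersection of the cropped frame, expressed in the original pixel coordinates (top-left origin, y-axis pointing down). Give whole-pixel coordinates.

x = 1665 px, y = 1398 px

4203/4194 > 10/16, so the 10:16 crop keeps the full height 4194 and trims width to 4194 × 10/16 = 2621.25 px.
Left offset = (4203 − 2621.25)/2 = 790.88 px; top offset = 0.
Top-left is one-third across and one-third down within the crop:
x = 790.88 + 1 × 2621.25/3 ≈ 1665; y = 0.00 + 1 × 4194.00/3 ≈ 1398.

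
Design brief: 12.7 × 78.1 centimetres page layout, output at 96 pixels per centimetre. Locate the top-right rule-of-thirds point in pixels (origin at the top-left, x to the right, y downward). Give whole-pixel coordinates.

In pixels the canvas is 12.7 × 96 = 1219.2 wide and 78.1 × 96 = 7497.6 tall.
The top-right point is two-thirds across and one-third down:
x = 2 × 1219.2/3 ≈ 813; y = 1 × 7497.6/3 ≈ 2499.

x = 813 px, y = 2499 px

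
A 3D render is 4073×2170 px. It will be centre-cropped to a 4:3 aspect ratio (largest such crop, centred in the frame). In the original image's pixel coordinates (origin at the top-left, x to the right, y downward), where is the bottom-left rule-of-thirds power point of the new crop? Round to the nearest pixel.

4073/2170 > 4/3, so the 4:3 crop keeps the full height 2170 and trims width to 2170 × 4/3 = 2893.33 px.
Left offset = (4073 − 2893.33)/2 = 589.83 px; top offset = 0.
Bottom-left is one-third across and two-thirds down within the crop:
x = 589.83 + 1 × 2893.33/3 ≈ 1554; y = 0.00 + 2 × 2170.00/3 ≈ 1447.

x = 1554 px, y = 1447 px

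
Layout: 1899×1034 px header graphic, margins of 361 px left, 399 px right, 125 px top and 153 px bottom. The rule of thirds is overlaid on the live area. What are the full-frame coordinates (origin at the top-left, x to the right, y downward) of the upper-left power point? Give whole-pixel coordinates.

(741, 377)

Content width = 1899 − 361 − 399 = 1139 px; content height = 1034 − 125 − 153 = 756 px.
Upper-left is one-third across and one-third down within the live area.
x = 361 + 1 × 1139/3 = 361 + 379.67 ≈ 741
y = 125 + 1 × 756/3 = 125 + 252.00 ≈ 377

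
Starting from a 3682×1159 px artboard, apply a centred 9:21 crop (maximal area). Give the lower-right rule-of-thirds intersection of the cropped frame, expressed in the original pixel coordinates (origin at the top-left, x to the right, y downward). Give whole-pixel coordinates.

(1924, 773)

3682/1159 > 9/21, so the 9:21 crop keeps the full height 1159 and trims width to 1159 × 9/21 = 496.71 px.
Left offset = (3682 − 496.71)/2 = 1592.64 px; top offset = 0.
Lower-right is two-thirds across and two-thirds down within the crop:
x = 1592.64 + 2 × 496.71/3 ≈ 1924; y = 0.00 + 2 × 1159.00/3 ≈ 773.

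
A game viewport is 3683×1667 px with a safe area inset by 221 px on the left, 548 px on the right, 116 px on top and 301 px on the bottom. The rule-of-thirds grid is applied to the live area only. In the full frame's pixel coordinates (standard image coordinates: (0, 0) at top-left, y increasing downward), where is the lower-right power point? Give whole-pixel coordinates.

Content width = 3683 − 221 − 548 = 2914 px; content height = 1667 − 116 − 301 = 1250 px.
Lower-right is two-thirds across and two-thirds down within the live area.
x = 221 + 2 × 2914/3 = 221 + 1942.67 ≈ 2164
y = 116 + 2 × 1250/3 = 116 + 833.33 ≈ 949

x = 2164 px, y = 949 px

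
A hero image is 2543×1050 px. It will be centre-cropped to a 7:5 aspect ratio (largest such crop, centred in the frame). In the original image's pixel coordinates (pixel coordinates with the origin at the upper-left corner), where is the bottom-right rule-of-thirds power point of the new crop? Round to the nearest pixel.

2543/1050 > 7/5, so the 7:5 crop keeps the full height 1050 and trims width to 1050 × 7/5 = 1470.00 px.
Left offset = (2543 − 1470.00)/2 = 536.50 px; top offset = 0.
Bottom-right is two-thirds across and two-thirds down within the crop:
x = 536.50 + 2 × 1470.00/3 ≈ 1517; y = 0.00 + 2 × 1050.00/3 ≈ 700.

x = 1517 px, y = 700 px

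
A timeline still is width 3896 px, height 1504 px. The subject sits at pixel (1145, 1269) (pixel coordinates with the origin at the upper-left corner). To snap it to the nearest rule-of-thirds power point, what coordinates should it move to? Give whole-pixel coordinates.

(1299, 1003)

Third lines: x ∈ {1299, 2597}, y ∈ {501, 1003}.
1145 is closer to x = 1299; 1269 is closer to y = 1003.
So the nearest intersection is the lower-left power point.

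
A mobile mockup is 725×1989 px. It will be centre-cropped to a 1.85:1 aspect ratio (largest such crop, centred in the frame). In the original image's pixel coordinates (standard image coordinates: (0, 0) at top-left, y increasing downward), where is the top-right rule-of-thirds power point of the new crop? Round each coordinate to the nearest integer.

725/1989 < 1.85/1, so the 1.85:1 crop keeps the full width 725 and trims height to 725 × 1/1.85 = 391.89 px.
Top offset = (1989 − 391.89)/2 = 798.55 px; left offset = 0.
Top-right is two-thirds across and one-third down within the crop:
x = 0.00 + 2 × 725.00/3 ≈ 483; y = 798.55 + 1 × 391.89/3 ≈ 929.

(483, 929)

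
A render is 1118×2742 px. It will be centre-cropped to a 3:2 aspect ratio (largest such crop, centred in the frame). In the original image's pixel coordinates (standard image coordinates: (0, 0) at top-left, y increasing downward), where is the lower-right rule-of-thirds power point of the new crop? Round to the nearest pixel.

x = 745 px, y = 1495 px

1118/2742 < 3/2, so the 3:2 crop keeps the full width 1118 and trims height to 1118 × 2/3 = 745.33 px.
Top offset = (2742 − 745.33)/2 = 998.33 px; left offset = 0.
Lower-right is two-thirds across and two-thirds down within the crop:
x = 0.00 + 2 × 1118.00/3 ≈ 745; y = 998.33 + 2 × 745.33/3 ≈ 1495.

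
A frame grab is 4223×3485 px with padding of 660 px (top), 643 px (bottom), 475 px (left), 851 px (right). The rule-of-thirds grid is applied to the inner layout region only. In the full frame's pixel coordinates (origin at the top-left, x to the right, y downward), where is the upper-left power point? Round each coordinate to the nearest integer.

(1441, 1387)

Content width = 4223 − 475 − 851 = 2897 px; content height = 3485 − 660 − 643 = 2182 px.
Upper-left is one-third across and one-third down within the inner layout region.
x = 475 + 1 × 2897/3 = 475 + 965.67 ≈ 1441
y = 660 + 1 × 2182/3 = 660 + 727.33 ≈ 1387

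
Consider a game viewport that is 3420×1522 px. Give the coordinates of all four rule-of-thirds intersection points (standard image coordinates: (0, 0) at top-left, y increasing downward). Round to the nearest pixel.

One third of 3420 is 1140; one third of 1522 is 507.33.
Vertical third lines at x = 1140 and x = 2280; horizontal third lines at y = 507 and y = 1015.

(1140, 507), (2280, 507), (1140, 1015), (2280, 1015)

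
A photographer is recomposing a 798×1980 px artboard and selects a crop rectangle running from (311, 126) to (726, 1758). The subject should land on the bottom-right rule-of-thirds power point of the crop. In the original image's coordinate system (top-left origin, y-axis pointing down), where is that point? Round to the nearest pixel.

x = 588 px, y = 1214 px

Crop width = 726 − 311 = 415 px; one third is 138.33 px.
Crop height = 1758 − 126 = 1632 px; one third is 544.00 px.
The bottom-right point is two-thirds across and two-thirds down within the crop:
x = 311 + 2 × 138.33 ≈ 588; y = 126 + 2 × 544.00 ≈ 1214.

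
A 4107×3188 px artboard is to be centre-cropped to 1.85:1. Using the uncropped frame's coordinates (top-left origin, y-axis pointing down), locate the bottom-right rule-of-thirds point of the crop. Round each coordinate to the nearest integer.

4107/3188 < 1.85/1, so the 1.85:1 crop keeps the full width 4107 and trims height to 4107 × 1/1.85 = 2220.00 px.
Top offset = (3188 − 2220.00)/2 = 484.00 px; left offset = 0.
Bottom-right is two-thirds across and two-thirds down within the crop:
x = 0.00 + 2 × 4107.00/3 ≈ 2738; y = 484.00 + 2 × 2220.00/3 ≈ 1964.

x = 2738 px, y = 1964 px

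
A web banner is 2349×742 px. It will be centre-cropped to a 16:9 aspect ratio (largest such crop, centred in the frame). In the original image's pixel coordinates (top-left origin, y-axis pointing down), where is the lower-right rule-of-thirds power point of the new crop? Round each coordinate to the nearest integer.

x = 1394 px, y = 495 px

2349/742 > 16/9, so the 16:9 crop keeps the full height 742 and trims width to 742 × 16/9 = 1319.11 px.
Left offset = (2349 − 1319.11)/2 = 514.94 px; top offset = 0.
Lower-right is two-thirds across and two-thirds down within the crop:
x = 514.94 + 2 × 1319.11/3 ≈ 1394; y = 0.00 + 2 × 742.00/3 ≈ 495.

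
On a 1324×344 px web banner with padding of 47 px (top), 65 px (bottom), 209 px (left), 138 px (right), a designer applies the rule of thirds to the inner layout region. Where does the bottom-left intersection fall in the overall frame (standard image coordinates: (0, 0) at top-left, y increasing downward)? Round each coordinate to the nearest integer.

Content width = 1324 − 209 − 138 = 977 px; content height = 344 − 47 − 65 = 232 px.
Bottom-left is one-third across and two-thirds down within the inner layout region.
x = 209 + 1 × 977/3 = 209 + 325.67 ≈ 535
y = 47 + 2 × 232/3 = 47 + 154.67 ≈ 202

x = 535 px, y = 202 px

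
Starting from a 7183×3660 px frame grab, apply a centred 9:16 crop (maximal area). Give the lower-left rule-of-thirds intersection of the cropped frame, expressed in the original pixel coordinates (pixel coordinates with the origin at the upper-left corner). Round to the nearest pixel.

(3248, 2440)

7183/3660 > 9/16, so the 9:16 crop keeps the full height 3660 and trims width to 3660 × 9/16 = 2058.75 px.
Left offset = (7183 − 2058.75)/2 = 2562.12 px; top offset = 0.
Lower-left is one-third across and two-thirds down within the crop:
x = 2562.12 + 1 × 2058.75/3 ≈ 3248; y = 0.00 + 2 × 3660.00/3 ≈ 2440.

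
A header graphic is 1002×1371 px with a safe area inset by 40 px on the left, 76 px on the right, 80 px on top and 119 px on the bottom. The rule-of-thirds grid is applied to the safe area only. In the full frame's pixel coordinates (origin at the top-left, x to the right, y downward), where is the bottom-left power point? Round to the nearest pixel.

Content width = 1002 − 40 − 76 = 886 px; content height = 1371 − 80 − 119 = 1172 px.
Bottom-left is one-third across and two-thirds down within the safe area.
x = 40 + 1 × 886/3 = 40 + 295.33 ≈ 335
y = 80 + 2 × 1172/3 = 80 + 781.33 ≈ 861

x = 335 px, y = 861 px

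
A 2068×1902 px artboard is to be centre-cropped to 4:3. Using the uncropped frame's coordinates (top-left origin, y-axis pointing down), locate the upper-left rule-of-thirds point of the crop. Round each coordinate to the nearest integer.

2068/1902 < 4/3, so the 4:3 crop keeps the full width 2068 and trims height to 2068 × 3/4 = 1551.00 px.
Top offset = (1902 − 1551.00)/2 = 175.50 px; left offset = 0.
Upper-left is one-third across and one-third down within the crop:
x = 0.00 + 1 × 2068.00/3 ≈ 689; y = 175.50 + 1 × 1551.00/3 ≈ 693.

x = 689 px, y = 693 px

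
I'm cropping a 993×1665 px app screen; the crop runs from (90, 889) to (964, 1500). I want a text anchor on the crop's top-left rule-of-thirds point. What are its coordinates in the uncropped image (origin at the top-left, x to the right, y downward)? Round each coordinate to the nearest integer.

x = 381 px, y = 1093 px

Crop width = 964 − 90 = 874 px; one third is 291.33 px.
Crop height = 1500 − 889 = 611 px; one third is 203.67 px.
The top-left point is one-third across and one-third down within the crop:
x = 90 + 1 × 291.33 ≈ 381; y = 889 + 1 × 203.67 ≈ 1093.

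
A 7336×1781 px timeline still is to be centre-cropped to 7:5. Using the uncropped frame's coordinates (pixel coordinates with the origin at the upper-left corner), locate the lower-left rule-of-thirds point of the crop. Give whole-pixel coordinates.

x = 3252 px, y = 1187 px

7336/1781 > 7/5, so the 7:5 crop keeps the full height 1781 and trims width to 1781 × 7/5 = 2493.40 px.
Left offset = (7336 − 2493.40)/2 = 2421.30 px; top offset = 0.
Lower-left is one-third across and two-thirds down within the crop:
x = 2421.30 + 1 × 2493.40/3 ≈ 3252; y = 0.00 + 2 × 1781.00/3 ≈ 1187.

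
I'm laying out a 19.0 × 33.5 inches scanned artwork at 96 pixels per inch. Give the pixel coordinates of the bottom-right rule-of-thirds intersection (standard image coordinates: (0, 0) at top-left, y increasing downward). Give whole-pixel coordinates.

In pixels the canvas is 19.0 × 96 = 1824 wide and 33.5 × 96 = 3216 tall.
The bottom-right point is two-thirds across and two-thirds down:
x = 2 × 1824/3 ≈ 1216; y = 2 × 3216/3 ≈ 2144.

(1216, 2144)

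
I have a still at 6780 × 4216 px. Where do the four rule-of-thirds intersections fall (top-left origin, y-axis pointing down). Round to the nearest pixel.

One third of 6780 is 2260; one third of 4216 is 1405.33.
Vertical third lines at x = 2260 and x = 4520; horizontal third lines at y = 1405 and y = 2811.

(2260, 1405), (4520, 1405), (2260, 2811), (4520, 2811)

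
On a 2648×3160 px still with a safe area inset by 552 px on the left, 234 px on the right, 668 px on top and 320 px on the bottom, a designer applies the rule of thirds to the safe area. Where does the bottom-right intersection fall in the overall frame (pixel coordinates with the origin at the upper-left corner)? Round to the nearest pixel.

Content width = 2648 − 552 − 234 = 1862 px; content height = 3160 − 668 − 320 = 2172 px.
Bottom-right is two-thirds across and two-thirds down within the safe area.
x = 552 + 2 × 1862/3 = 552 + 1241.33 ≈ 1793
y = 668 + 2 × 2172/3 = 668 + 1448.00 ≈ 2116

(1793, 2116)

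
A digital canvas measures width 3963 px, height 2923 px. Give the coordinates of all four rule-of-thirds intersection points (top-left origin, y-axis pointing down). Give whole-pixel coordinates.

One third of 3963 is 1321; one third of 2923 is 974.33.
Vertical third lines at x = 1321 and x = 2642; horizontal third lines at y = 974 and y = 1949.

(1321, 974), (2642, 974), (1321, 1949), (2642, 1949)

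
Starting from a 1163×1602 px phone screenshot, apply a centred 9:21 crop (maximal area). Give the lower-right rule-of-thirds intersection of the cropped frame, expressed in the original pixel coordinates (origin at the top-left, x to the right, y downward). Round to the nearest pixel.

1163/1602 > 9/21, so the 9:21 crop keeps the full height 1602 and trims width to 1602 × 9/21 = 686.57 px.
Left offset = (1163 − 686.57)/2 = 238.21 px; top offset = 0.
Lower-right is two-thirds across and two-thirds down within the crop:
x = 238.21 + 2 × 686.57/3 ≈ 696; y = 0.00 + 2 × 1602.00/3 ≈ 1068.

x = 696 px, y = 1068 px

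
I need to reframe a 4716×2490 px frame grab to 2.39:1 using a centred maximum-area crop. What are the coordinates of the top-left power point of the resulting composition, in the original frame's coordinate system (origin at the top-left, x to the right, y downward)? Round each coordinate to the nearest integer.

4716/2490 < 2.39/1, so the 2.39:1 crop keeps the full width 4716 and trims height to 4716 × 1/2.39 = 1973.22 px.
Top offset = (2490 − 1973.22)/2 = 258.39 px; left offset = 0.
Top-left is one-third across and one-third down within the crop:
x = 0.00 + 1 × 4716.00/3 ≈ 1572; y = 258.39 + 1 × 1973.22/3 ≈ 916.

(1572, 916)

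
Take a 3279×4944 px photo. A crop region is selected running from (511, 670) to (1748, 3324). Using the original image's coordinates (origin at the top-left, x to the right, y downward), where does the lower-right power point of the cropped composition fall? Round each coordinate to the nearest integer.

Crop width = 1748 − 511 = 1237 px; one third is 412.33 px.
Crop height = 3324 − 670 = 2654 px; one third is 884.67 px.
The lower-right point is two-thirds across and two-thirds down within the crop:
x = 511 + 2 × 412.33 ≈ 1336; y = 670 + 2 × 884.67 ≈ 2439.

(1336, 2439)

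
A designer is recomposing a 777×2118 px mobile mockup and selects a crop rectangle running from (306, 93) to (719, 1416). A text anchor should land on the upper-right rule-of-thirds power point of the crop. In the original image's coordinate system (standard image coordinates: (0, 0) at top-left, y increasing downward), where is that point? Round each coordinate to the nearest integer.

x = 581 px, y = 534 px

Crop width = 719 − 306 = 413 px; one third is 137.67 px.
Crop height = 1416 − 93 = 1323 px; one third is 441.00 px.
The upper-right point is two-thirds across and one-third down within the crop:
x = 306 + 2 × 137.67 ≈ 581; y = 93 + 1 × 441.00 ≈ 534.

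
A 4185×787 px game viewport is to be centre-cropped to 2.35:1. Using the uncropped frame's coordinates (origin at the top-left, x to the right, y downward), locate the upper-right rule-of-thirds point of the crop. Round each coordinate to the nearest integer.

4185/787 > 2.35/1, so the 2.35:1 crop keeps the full height 787 and trims width to 787 × 2.35/1 = 1849.45 px.
Left offset = (4185 − 1849.45)/2 = 1167.78 px; top offset = 0.
Upper-right is two-thirds across and one-third down within the crop:
x = 1167.78 + 2 × 1849.45/3 ≈ 2401; y = 0.00 + 1 × 787.00/3 ≈ 262.

(2401, 262)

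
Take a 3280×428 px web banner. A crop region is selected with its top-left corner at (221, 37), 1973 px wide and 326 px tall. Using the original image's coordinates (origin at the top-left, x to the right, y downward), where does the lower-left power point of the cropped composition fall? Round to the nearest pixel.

(879, 254)

One third of the crop width 1973 is 657.67 px.
One third of the crop height 326 is 108.67 px.
The lower-left point is one-third across and two-thirds down within the crop:
x = 221 + 1 × 657.67 ≈ 879; y = 37 + 2 × 108.67 ≈ 254.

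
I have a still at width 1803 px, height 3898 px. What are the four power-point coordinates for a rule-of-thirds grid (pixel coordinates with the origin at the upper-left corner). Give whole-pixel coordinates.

One third of 1803 is 601; one third of 3898 is 1299.33.
Vertical third lines at x = 601 and x = 1202; horizontal third lines at y = 1299 and y = 2599.

(601, 1299), (1202, 1299), (601, 2599), (1202, 2599)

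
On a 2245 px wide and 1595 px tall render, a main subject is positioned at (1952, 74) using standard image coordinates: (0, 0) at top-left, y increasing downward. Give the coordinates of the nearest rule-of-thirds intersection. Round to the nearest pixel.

x = 1497 px, y = 532 px

Third lines: x ∈ {748, 1497}, y ∈ {532, 1063}.
1952 is closer to x = 1497; 74 is closer to y = 532.
So the nearest intersection is the upper-right power point.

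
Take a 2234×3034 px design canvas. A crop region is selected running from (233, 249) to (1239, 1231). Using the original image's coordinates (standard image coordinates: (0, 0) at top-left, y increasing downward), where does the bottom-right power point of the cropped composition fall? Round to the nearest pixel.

x = 904 px, y = 904 px

Crop width = 1239 − 233 = 1006 px; one third is 335.33 px.
Crop height = 1231 − 249 = 982 px; one third is 327.33 px.
The bottom-right point is two-thirds across and two-thirds down within the crop:
x = 233 + 2 × 335.33 ≈ 904; y = 249 + 2 × 327.33 ≈ 904.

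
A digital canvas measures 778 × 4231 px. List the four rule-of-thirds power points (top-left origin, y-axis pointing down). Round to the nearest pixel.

One third of 778 is 259.33; one third of 4231 is 1410.33.
Vertical third lines at x = 259 and x = 519; horizontal third lines at y = 1410 and y = 2821.

(259, 1410), (519, 1410), (259, 2821), (519, 2821)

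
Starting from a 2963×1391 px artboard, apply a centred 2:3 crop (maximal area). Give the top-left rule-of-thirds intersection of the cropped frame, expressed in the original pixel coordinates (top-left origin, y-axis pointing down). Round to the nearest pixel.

2963/1391 > 2/3, so the 2:3 crop keeps the full height 1391 and trims width to 1391 × 2/3 = 927.33 px.
Left offset = (2963 − 927.33)/2 = 1017.83 px; top offset = 0.
Top-left is one-third across and one-third down within the crop:
x = 1017.83 + 1 × 927.33/3 ≈ 1327; y = 0.00 + 1 × 1391.00/3 ≈ 464.

(1327, 464)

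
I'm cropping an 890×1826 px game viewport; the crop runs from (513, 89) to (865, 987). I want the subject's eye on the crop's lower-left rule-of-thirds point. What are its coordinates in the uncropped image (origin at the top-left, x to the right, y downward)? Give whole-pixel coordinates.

Crop width = 865 − 513 = 352 px; one third is 117.33 px.
Crop height = 987 − 89 = 898 px; one third is 299.33 px.
The lower-left point is one-third across and two-thirds down within the crop:
x = 513 + 1 × 117.33 ≈ 630; y = 89 + 2 × 299.33 ≈ 688.

x = 630 px, y = 688 px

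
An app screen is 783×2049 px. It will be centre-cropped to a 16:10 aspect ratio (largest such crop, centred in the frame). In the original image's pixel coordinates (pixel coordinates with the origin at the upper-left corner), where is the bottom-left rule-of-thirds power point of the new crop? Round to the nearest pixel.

(261, 1106)

783/2049 < 16/10, so the 16:10 crop keeps the full width 783 and trims height to 783 × 10/16 = 489.38 px.
Top offset = (2049 − 489.38)/2 = 779.81 px; left offset = 0.
Bottom-left is one-third across and two-thirds down within the crop:
x = 0.00 + 1 × 783.00/3 ≈ 261; y = 779.81 + 2 × 489.38/3 ≈ 1106.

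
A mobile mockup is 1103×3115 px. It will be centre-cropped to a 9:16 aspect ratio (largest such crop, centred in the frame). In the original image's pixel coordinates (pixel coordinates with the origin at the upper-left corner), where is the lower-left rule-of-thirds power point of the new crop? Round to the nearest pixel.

1103/3115 < 9/16, so the 9:16 crop keeps the full width 1103 and trims height to 1103 × 16/9 = 1960.89 px.
Top offset = (3115 − 1960.89)/2 = 577.06 px; left offset = 0.
Lower-left is one-third across and two-thirds down within the crop:
x = 0.00 + 1 × 1103.00/3 ≈ 368; y = 577.06 + 2 × 1960.89/3 ≈ 1884.

x = 368 px, y = 1884 px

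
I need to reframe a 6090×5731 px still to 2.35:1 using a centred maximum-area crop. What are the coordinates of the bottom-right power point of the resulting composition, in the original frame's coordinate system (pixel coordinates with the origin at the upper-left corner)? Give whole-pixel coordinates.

6090/5731 < 2.35/1, so the 2.35:1 crop keeps the full width 6090 and trims height to 6090 × 1/2.35 = 2591.49 px.
Top offset = (5731 − 2591.49)/2 = 1569.76 px; left offset = 0.
Bottom-right is two-thirds across and two-thirds down within the crop:
x = 0.00 + 2 × 6090.00/3 ≈ 4060; y = 1569.76 + 2 × 2591.49/3 ≈ 3297.

x = 4060 px, y = 3297 px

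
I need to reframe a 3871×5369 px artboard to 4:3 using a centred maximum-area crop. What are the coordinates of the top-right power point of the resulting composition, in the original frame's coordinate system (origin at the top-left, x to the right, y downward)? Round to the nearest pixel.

3871/5369 < 4/3, so the 4:3 crop keeps the full width 3871 and trims height to 3871 × 3/4 = 2903.25 px.
Top offset = (5369 − 2903.25)/2 = 1232.88 px; left offset = 0.
Top-right is two-thirds across and one-third down within the crop:
x = 0.00 + 2 × 3871.00/3 ≈ 2581; y = 1232.88 + 1 × 2903.25/3 ≈ 2201.

(2581, 2201)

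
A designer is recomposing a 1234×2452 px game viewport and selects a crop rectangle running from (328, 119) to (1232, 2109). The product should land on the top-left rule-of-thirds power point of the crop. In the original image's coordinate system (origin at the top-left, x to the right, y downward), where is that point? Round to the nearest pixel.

Crop width = 1232 − 328 = 904 px; one third is 301.33 px.
Crop height = 2109 − 119 = 1990 px; one third is 663.33 px.
The top-left point is one-third across and one-third down within the crop:
x = 328 + 1 × 301.33 ≈ 629; y = 119 + 1 × 663.33 ≈ 782.

(629, 782)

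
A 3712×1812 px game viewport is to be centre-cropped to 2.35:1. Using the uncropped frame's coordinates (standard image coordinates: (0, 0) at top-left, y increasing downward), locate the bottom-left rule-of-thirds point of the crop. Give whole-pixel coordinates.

3712/1812 < 2.35/1, so the 2.35:1 crop keeps the full width 3712 and trims height to 3712 × 1/2.35 = 1579.57 px.
Top offset = (1812 − 1579.57)/2 = 116.21 px; left offset = 0.
Bottom-left is one-third across and two-thirds down within the crop:
x = 0.00 + 1 × 3712.00/3 ≈ 1237; y = 116.21 + 2 × 1579.57/3 ≈ 1169.

x = 1237 px, y = 1169 px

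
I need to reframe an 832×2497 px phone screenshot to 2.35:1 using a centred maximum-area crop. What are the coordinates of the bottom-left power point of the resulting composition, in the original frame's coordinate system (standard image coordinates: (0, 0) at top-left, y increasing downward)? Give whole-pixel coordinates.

x = 277 px, y = 1308 px

832/2497 < 2.35/1, so the 2.35:1 crop keeps the full width 832 and trims height to 832 × 1/2.35 = 354.04 px.
Top offset = (2497 − 354.04)/2 = 1071.48 px; left offset = 0.
Bottom-left is one-third across and two-thirds down within the crop:
x = 0.00 + 1 × 832.00/3 ≈ 277; y = 1071.48 + 2 × 354.04/3 ≈ 1308.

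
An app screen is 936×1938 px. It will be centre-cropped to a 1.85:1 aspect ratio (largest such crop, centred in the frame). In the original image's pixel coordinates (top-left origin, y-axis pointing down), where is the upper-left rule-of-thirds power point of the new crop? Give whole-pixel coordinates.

x = 312 px, y = 885 px

936/1938 < 1.85/1, so the 1.85:1 crop keeps the full width 936 and trims height to 936 × 1/1.85 = 505.95 px.
Top offset = (1938 − 505.95)/2 = 716.03 px; left offset = 0.
Upper-left is one-third across and one-third down within the crop:
x = 0.00 + 1 × 936.00/3 ≈ 312; y = 716.03 + 1 × 505.95/3 ≈ 885.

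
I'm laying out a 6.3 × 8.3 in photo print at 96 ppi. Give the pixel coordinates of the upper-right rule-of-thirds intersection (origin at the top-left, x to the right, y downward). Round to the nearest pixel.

In pixels the canvas is 6.3 × 96 = 604.8 wide and 8.3 × 96 = 796.8 tall.
The upper-right point is two-thirds across and one-third down:
x = 2 × 604.8/3 ≈ 403; y = 1 × 796.8/3 ≈ 266.

x = 403 px, y = 266 px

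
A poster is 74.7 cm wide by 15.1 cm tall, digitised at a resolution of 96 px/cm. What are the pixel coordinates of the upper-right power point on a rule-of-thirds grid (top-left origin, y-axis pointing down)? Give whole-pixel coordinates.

In pixels the canvas is 74.7 × 96 = 7171.2 wide and 15.1 × 96 = 1449.6 tall.
The upper-right point is two-thirds across and one-third down:
x = 2 × 7171.2/3 ≈ 4781; y = 1 × 1449.6/3 ≈ 483.

x = 4781 px, y = 483 px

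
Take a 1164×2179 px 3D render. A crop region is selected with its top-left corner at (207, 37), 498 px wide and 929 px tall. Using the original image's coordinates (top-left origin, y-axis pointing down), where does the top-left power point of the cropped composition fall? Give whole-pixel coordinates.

x = 373 px, y = 347 px

One third of the crop width 498 is 166.00 px.
One third of the crop height 929 is 309.67 px.
The top-left point is one-third across and one-third down within the crop:
x = 207 + 1 × 166.00 ≈ 373; y = 37 + 1 × 309.67 ≈ 347.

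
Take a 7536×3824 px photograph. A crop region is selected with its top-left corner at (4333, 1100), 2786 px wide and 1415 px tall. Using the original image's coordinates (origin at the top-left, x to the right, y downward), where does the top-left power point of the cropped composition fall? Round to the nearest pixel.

One third of the crop width 2786 is 928.67 px.
One third of the crop height 1415 is 471.67 px.
The top-left point is one-third across and one-third down within the crop:
x = 4333 + 1 × 928.67 ≈ 5262; y = 1100 + 1 × 471.67 ≈ 1572.

(5262, 1572)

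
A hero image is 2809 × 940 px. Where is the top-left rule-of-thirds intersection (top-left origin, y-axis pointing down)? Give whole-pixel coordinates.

The top-left point sits one-third of the way across and one-third of the way down.
x = 1 × 2809/3 ≈ 936; y = 1 × 940/3 ≈ 313.

x = 936 px, y = 313 px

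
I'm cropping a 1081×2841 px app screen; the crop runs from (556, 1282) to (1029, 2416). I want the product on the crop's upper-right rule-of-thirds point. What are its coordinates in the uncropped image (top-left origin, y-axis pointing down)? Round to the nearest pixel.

(871, 1660)

Crop width = 1029 − 556 = 473 px; one third is 157.67 px.
Crop height = 2416 − 1282 = 1134 px; one third is 378.00 px.
The upper-right point is two-thirds across and one-third down within the crop:
x = 556 + 2 × 157.67 ≈ 871; y = 1282 + 1 × 378.00 ≈ 1660.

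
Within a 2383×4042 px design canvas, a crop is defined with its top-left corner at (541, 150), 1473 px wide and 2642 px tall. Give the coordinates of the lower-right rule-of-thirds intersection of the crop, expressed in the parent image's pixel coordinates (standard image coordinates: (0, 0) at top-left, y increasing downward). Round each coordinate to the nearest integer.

x = 1523 px, y = 1911 px

One third of the crop width 1473 is 491.00 px.
One third of the crop height 2642 is 880.67 px.
The lower-right point is two-thirds across and two-thirds down within the crop:
x = 541 + 2 × 491.00 ≈ 1523; y = 150 + 2 × 880.67 ≈ 1911.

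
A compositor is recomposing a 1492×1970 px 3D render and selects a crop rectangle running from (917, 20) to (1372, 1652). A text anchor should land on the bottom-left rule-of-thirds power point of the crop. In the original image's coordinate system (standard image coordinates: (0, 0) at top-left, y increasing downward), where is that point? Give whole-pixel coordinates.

Crop width = 1372 − 917 = 455 px; one third is 151.67 px.
Crop height = 1652 − 20 = 1632 px; one third is 544.00 px.
The bottom-left point is one-third across and two-thirds down within the crop:
x = 917 + 1 × 151.67 ≈ 1069; y = 20 + 2 × 544.00 ≈ 1108.

x = 1069 px, y = 1108 px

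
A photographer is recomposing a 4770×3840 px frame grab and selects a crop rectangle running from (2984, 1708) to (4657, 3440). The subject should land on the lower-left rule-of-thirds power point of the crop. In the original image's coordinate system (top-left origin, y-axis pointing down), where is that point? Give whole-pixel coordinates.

x = 3542 px, y = 2863 px

Crop width = 4657 − 2984 = 1673 px; one third is 557.67 px.
Crop height = 3440 − 1708 = 1732 px; one third is 577.33 px.
The lower-left point is one-third across and two-thirds down within the crop:
x = 2984 + 1 × 557.67 ≈ 3542; y = 1708 + 2 × 577.33 ≈ 2863.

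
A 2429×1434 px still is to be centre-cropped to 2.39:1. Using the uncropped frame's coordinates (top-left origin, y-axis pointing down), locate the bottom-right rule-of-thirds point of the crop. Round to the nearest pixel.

2429/1434 < 2.39/1, so the 2.39:1 crop keeps the full width 2429 and trims height to 2429 × 1/2.39 = 1016.32 px.
Top offset = (1434 − 1016.32)/2 = 208.84 px; left offset = 0.
Bottom-right is two-thirds across and two-thirds down within the crop:
x = 0.00 + 2 × 2429.00/3 ≈ 1619; y = 208.84 + 2 × 1016.32/3 ≈ 886.

(1619, 886)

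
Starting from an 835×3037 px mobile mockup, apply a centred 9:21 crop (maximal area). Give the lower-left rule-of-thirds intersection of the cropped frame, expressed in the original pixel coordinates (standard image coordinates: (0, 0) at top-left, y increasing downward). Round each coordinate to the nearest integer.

835/3037 < 9/21, so the 9:21 crop keeps the full width 835 and trims height to 835 × 21/9 = 1948.33 px.
Top offset = (3037 − 1948.33)/2 = 544.33 px; left offset = 0.
Lower-left is one-third across and two-thirds down within the crop:
x = 0.00 + 1 × 835.00/3 ≈ 278; y = 544.33 + 2 × 1948.33/3 ≈ 1843.

(278, 1843)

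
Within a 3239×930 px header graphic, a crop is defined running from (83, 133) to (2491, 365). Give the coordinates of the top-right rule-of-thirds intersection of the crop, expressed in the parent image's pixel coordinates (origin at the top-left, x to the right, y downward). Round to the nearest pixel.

Crop width = 2491 − 83 = 2408 px; one third is 802.67 px.
Crop height = 365 − 133 = 232 px; one third is 77.33 px.
The top-right point is two-thirds across and one-third down within the crop:
x = 83 + 2 × 802.67 ≈ 1688; y = 133 + 1 × 77.33 ≈ 210.

x = 1688 px, y = 210 px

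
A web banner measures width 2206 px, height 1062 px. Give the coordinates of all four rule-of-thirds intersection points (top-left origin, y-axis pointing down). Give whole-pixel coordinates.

One third of 2206 is 735.33; one third of 1062 is 354.
Vertical third lines at x = 735 and x = 1471; horizontal third lines at y = 354 and y = 708.

(735, 354), (1471, 354), (735, 708), (1471, 708)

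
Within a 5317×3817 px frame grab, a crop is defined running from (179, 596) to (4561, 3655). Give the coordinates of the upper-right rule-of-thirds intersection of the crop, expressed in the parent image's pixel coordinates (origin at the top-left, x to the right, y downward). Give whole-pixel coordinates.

Crop width = 4561 − 179 = 4382 px; one third is 1460.67 px.
Crop height = 3655 − 596 = 3059 px; one third is 1019.67 px.
The upper-right point is two-thirds across and one-third down within the crop:
x = 179 + 2 × 1460.67 ≈ 3100; y = 596 + 1 × 1019.67 ≈ 1616.

(3100, 1616)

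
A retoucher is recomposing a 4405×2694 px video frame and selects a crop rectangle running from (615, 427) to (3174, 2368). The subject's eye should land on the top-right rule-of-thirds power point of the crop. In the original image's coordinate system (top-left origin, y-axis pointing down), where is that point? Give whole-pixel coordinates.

x = 2321 px, y = 1074 px

Crop width = 3174 − 615 = 2559 px; one third is 853.00 px.
Crop height = 2368 − 427 = 1941 px; one third is 647.00 px.
The top-right point is two-thirds across and one-third down within the crop:
x = 615 + 2 × 853.00 ≈ 2321; y = 427 + 1 × 647.00 ≈ 1074.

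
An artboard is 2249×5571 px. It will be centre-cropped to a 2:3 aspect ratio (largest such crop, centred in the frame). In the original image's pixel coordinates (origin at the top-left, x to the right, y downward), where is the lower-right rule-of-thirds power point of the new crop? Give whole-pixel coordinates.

x = 1499 px, y = 3348 px

2249/5571 < 2/3, so the 2:3 crop keeps the full width 2249 and trims height to 2249 × 3/2 = 3373.50 px.
Top offset = (5571 − 3373.50)/2 = 1098.75 px; left offset = 0.
Lower-right is two-thirds across and two-thirds down within the crop:
x = 0.00 + 2 × 2249.00/3 ≈ 1499; y = 1098.75 + 2 × 3373.50/3 ≈ 3348.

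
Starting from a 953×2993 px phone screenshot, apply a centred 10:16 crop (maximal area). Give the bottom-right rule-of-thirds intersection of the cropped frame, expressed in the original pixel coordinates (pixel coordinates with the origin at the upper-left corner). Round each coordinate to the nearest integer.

x = 635 px, y = 1751 px

953/2993 < 10/16, so the 10:16 crop keeps the full width 953 and trims height to 953 × 16/10 = 1524.80 px.
Top offset = (2993 − 1524.80)/2 = 734.10 px; left offset = 0.
Bottom-right is two-thirds across and two-thirds down within the crop:
x = 0.00 + 2 × 953.00/3 ≈ 635; y = 734.10 + 2 × 1524.80/3 ≈ 1751.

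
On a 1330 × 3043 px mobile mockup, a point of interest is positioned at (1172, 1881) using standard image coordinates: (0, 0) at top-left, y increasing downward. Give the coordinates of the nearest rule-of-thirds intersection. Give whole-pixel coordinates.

Third lines: x ∈ {443, 887}, y ∈ {1014, 2029}.
1172 is closer to x = 887; 1881 is closer to y = 2029.
So the nearest intersection is the lower-right power point.

(887, 2029)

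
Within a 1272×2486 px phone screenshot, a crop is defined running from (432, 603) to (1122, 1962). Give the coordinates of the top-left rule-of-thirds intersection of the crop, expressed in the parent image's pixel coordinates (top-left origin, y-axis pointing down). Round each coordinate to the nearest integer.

x = 662 px, y = 1056 px

Crop width = 1122 − 432 = 690 px; one third is 230.00 px.
Crop height = 1962 − 603 = 1359 px; one third is 453.00 px.
The top-left point is one-third across and one-third down within the crop:
x = 432 + 1 × 230.00 ≈ 662; y = 603 + 1 × 453.00 ≈ 1056.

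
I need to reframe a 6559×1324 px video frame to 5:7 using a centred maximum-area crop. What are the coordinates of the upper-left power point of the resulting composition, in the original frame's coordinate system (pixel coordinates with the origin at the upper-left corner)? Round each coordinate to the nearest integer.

(3122, 441)

6559/1324 > 5/7, so the 5:7 crop keeps the full height 1324 and trims width to 1324 × 5/7 = 945.71 px.
Left offset = (6559 − 945.71)/2 = 2806.64 px; top offset = 0.
Upper-left is one-third across and one-third down within the crop:
x = 2806.64 + 1 × 945.71/3 ≈ 3122; y = 0.00 + 1 × 1324.00/3 ≈ 441.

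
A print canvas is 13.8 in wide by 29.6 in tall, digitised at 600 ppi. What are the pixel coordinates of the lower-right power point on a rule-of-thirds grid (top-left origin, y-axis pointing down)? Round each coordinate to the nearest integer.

In pixels the canvas is 13.8 × 600 = 8280 wide and 29.6 × 600 = 17760 tall.
The lower-right point is two-thirds across and two-thirds down:
x = 2 × 8280/3 ≈ 5520; y = 2 × 17760/3 ≈ 11840.

x = 5520 px, y = 11840 px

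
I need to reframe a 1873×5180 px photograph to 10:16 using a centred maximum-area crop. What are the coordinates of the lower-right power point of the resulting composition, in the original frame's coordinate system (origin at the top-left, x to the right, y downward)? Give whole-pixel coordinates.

1873/5180 < 10/16, so the 10:16 crop keeps the full width 1873 and trims height to 1873 × 16/10 = 2996.80 px.
Top offset = (5180 − 2996.80)/2 = 1091.60 px; left offset = 0.
Lower-right is two-thirds across and two-thirds down within the crop:
x = 0.00 + 2 × 1873.00/3 ≈ 1249; y = 1091.60 + 2 × 2996.80/3 ≈ 3089.

x = 1249 px, y = 3089 px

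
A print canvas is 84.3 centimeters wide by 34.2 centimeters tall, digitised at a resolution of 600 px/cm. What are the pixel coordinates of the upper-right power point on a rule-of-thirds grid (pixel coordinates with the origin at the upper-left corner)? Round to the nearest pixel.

x = 33720 px, y = 6840 px

In pixels the canvas is 84.3 × 600 = 50580 wide and 34.2 × 600 = 20520 tall.
The upper-right point is two-thirds across and one-third down:
x = 2 × 50580/3 ≈ 33720; y = 1 × 20520/3 ≈ 6840.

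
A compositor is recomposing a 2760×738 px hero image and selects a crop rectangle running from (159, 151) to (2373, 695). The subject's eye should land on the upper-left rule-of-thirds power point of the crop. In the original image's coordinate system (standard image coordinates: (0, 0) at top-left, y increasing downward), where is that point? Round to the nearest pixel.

(897, 332)

Crop width = 2373 − 159 = 2214 px; one third is 738.00 px.
Crop height = 695 − 151 = 544 px; one third is 181.33 px.
The upper-left point is one-third across and one-third down within the crop:
x = 159 + 1 × 738.00 ≈ 897; y = 151 + 1 × 181.33 ≈ 332.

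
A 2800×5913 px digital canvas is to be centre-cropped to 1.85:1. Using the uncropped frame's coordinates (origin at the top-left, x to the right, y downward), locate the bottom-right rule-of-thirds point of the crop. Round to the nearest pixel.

x = 1867 px, y = 3209 px

2800/5913 < 1.85/1, so the 1.85:1 crop keeps the full width 2800 and trims height to 2800 × 1/1.85 = 1513.51 px.
Top offset = (5913 − 1513.51)/2 = 2199.74 px; left offset = 0.
Bottom-right is two-thirds across and two-thirds down within the crop:
x = 0.00 + 2 × 2800.00/3 ≈ 1867; y = 2199.74 + 2 × 1513.51/3 ≈ 3209.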